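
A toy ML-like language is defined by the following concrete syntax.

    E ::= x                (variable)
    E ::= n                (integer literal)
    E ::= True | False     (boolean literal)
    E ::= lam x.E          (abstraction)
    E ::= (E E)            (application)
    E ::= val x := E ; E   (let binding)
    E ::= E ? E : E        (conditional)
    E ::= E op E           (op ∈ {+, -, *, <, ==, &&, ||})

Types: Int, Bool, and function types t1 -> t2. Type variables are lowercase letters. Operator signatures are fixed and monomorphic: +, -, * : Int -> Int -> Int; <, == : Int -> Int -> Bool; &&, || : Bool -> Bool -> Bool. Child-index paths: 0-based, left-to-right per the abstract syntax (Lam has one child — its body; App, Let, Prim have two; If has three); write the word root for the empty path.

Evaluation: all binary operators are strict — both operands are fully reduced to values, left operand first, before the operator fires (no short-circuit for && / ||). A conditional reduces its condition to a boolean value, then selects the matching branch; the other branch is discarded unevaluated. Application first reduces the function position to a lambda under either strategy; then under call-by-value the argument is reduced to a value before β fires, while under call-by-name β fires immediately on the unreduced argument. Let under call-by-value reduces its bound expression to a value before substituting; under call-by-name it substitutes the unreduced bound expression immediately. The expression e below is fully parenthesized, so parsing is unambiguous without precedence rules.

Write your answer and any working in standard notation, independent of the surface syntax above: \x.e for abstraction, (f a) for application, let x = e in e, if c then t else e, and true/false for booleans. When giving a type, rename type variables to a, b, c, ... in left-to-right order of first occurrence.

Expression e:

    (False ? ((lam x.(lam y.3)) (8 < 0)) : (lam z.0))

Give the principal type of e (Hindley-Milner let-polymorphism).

Answer: a -> Int

Trace:
  unify Bool ~ Bool
\y._ : b -> Int
\x._ : a -> b -> Int
  unify Int ~ Int
  unify Int ~ Int
  unify a -> b -> Int ~ Bool -> c
  unify a ~ Bool
  unify b -> Int ~ c
_ _ : b -> Int
\z._ : d -> Int
  unify b -> Int ~ d -> Int
  unify b ~ d
  unify Int ~ Int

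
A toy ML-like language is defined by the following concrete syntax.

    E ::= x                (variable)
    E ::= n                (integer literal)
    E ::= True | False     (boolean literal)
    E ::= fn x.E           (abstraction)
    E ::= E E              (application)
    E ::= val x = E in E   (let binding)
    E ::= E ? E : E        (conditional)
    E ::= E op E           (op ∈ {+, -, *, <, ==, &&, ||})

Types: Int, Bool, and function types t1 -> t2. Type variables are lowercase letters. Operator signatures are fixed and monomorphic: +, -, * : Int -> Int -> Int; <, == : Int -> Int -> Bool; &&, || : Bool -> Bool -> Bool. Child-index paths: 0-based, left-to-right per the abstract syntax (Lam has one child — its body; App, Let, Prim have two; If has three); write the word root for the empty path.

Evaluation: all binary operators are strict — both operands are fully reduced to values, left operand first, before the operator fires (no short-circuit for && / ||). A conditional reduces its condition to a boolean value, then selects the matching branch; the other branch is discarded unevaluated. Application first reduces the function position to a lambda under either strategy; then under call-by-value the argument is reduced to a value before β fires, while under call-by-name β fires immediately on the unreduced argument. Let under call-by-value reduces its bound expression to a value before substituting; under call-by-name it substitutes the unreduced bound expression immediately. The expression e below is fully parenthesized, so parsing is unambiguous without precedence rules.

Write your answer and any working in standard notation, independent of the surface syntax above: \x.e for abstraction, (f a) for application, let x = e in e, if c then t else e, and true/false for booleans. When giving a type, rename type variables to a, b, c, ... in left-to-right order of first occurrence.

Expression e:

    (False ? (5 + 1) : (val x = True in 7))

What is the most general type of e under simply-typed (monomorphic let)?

Working:
  unify Bool ~ Bool
  unify Int ~ Int
  unify Int ~ Int
let x : Bool
  unify Int ~ Int

Answer: Int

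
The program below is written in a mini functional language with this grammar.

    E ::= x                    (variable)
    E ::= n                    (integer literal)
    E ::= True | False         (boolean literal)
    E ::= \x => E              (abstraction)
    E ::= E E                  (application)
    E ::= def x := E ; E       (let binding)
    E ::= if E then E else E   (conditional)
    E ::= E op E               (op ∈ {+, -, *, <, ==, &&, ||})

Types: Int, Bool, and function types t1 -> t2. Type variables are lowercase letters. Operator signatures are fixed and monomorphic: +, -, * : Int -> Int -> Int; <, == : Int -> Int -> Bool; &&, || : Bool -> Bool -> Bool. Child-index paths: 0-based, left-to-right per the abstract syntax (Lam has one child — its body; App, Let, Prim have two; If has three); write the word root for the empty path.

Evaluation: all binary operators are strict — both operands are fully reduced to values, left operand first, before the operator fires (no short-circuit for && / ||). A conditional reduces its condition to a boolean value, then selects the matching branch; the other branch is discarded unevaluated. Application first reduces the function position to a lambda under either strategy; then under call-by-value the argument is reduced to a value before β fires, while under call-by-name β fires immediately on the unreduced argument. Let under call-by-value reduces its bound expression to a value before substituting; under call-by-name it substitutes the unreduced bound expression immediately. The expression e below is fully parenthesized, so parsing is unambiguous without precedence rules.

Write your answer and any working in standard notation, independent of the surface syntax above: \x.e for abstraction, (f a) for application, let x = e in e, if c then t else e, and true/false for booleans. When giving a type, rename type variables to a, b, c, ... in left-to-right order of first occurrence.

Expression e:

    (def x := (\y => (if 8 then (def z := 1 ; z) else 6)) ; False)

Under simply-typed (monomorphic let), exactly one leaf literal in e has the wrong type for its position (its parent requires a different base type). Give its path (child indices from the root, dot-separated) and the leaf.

Working:
  unify Int ~ Bool
  FAIL: mismatch Int ~ Bool

Answer: 0.0.0 : 8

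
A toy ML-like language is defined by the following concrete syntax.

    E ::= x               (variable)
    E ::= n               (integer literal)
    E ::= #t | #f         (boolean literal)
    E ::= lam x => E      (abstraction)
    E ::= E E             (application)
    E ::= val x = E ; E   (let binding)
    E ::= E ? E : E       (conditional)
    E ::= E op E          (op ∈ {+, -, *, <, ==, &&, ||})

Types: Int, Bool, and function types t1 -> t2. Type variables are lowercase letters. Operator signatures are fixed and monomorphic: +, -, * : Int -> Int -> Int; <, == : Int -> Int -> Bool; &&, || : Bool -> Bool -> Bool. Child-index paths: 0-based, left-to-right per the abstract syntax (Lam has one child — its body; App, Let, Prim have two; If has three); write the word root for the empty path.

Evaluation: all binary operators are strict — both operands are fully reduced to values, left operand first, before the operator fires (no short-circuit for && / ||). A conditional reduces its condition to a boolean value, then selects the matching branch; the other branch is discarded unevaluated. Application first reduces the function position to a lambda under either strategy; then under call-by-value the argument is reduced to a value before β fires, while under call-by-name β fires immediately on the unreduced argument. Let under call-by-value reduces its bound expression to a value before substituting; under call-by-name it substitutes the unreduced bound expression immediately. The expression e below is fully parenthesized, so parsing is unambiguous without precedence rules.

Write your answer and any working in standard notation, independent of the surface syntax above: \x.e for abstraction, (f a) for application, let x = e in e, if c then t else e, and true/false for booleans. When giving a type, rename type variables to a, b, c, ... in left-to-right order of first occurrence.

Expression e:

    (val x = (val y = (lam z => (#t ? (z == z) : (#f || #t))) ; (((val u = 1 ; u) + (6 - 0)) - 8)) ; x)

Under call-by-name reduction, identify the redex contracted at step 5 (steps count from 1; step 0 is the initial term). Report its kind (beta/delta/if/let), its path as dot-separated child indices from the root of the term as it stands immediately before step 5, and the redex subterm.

Answer: delta at 0 : (1 + 6)

Working:
step 0: (let x = (let y = (\z.(if true then (z == z) else (false || true))) in (((let u = 1 in u) + (6 - 0)) - 8)) in x)
step 1: [let@root] (let y = (\z.(if true then (z == z) else (false || true))) in (((let u = 1 in u) + (6 - 0)) - 8))
step 2: [let@root] (((let u = 1 in u) + (6 - 0)) - 8)
step 3: [let@0.0] ((1 + (6 - 0)) - 8)
step 4: [delta@0.1] ((1 + 6) - 8)
step 5: [delta@0] (7 - 8)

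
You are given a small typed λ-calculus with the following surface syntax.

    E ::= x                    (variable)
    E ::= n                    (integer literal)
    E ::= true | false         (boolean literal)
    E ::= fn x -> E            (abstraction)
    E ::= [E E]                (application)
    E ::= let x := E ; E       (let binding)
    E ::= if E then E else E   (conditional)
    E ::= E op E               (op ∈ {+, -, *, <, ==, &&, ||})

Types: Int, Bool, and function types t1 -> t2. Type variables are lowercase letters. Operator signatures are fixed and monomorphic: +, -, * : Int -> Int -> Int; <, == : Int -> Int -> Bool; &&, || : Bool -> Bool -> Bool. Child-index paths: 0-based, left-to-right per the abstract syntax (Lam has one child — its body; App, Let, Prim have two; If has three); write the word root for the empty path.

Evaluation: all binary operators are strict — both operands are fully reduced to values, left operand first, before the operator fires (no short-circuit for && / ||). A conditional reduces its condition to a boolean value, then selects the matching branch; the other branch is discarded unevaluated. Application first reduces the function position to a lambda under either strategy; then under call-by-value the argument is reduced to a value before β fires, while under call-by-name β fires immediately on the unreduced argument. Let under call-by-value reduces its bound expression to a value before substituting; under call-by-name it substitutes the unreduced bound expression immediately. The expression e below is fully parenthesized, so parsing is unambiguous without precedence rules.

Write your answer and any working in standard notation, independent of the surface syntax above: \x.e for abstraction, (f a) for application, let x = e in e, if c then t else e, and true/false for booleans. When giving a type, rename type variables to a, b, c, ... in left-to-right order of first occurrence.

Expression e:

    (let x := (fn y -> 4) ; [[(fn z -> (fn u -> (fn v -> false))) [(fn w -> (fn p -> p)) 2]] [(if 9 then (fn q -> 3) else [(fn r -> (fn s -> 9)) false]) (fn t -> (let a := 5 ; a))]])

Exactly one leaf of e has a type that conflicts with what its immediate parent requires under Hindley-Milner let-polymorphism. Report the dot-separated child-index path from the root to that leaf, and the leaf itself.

Answer: 1.1.0.0 : 9

Trace:
\y._ : a -> Int
let x : forall. a -> Int
\v._ : d -> Bool
\u._ : c -> d -> Bool
\z._ : b -> c -> d -> Bool
p : f
\p._ : f -> f
\w._ : e -> f -> f
  unify e -> f -> f ~ Int -> g
  unify e ~ Int
  unify f -> f ~ g
_ _ : f -> f
  unify b -> c -> d -> Bool ~ (f -> f) -> h
  unify b ~ f -> f
  unify c -> d -> Bool ~ h
_ _ : c -> d -> Bool
  unify Int ~ Bool
  FAIL: mismatch Int ~ Bool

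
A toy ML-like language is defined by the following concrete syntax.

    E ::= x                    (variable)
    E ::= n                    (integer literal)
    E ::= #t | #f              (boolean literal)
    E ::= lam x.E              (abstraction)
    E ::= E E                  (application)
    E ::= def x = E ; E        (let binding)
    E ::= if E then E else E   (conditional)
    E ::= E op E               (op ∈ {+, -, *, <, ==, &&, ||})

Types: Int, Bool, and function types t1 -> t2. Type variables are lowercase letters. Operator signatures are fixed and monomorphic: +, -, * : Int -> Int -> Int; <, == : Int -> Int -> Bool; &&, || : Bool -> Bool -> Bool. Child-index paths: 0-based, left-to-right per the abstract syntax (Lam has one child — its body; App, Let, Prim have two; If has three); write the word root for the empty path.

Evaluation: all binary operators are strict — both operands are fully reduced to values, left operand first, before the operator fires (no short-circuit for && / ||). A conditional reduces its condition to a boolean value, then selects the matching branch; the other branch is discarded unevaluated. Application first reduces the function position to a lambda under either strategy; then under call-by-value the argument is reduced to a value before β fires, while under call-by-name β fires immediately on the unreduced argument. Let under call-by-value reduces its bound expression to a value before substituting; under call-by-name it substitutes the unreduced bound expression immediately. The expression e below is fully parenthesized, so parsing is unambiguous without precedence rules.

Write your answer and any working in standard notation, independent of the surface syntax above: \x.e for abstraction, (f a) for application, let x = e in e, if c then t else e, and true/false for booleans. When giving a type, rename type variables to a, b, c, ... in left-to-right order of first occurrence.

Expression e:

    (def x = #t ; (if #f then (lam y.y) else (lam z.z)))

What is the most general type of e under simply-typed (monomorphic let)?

Answer: a -> a

Derivation:
let x : Bool
  unify Bool ~ Bool
y : a
\y._ : a -> a
z : b
\z._ : b -> b
  unify a -> a ~ b -> b
  unify a ~ b
  unify b ~ b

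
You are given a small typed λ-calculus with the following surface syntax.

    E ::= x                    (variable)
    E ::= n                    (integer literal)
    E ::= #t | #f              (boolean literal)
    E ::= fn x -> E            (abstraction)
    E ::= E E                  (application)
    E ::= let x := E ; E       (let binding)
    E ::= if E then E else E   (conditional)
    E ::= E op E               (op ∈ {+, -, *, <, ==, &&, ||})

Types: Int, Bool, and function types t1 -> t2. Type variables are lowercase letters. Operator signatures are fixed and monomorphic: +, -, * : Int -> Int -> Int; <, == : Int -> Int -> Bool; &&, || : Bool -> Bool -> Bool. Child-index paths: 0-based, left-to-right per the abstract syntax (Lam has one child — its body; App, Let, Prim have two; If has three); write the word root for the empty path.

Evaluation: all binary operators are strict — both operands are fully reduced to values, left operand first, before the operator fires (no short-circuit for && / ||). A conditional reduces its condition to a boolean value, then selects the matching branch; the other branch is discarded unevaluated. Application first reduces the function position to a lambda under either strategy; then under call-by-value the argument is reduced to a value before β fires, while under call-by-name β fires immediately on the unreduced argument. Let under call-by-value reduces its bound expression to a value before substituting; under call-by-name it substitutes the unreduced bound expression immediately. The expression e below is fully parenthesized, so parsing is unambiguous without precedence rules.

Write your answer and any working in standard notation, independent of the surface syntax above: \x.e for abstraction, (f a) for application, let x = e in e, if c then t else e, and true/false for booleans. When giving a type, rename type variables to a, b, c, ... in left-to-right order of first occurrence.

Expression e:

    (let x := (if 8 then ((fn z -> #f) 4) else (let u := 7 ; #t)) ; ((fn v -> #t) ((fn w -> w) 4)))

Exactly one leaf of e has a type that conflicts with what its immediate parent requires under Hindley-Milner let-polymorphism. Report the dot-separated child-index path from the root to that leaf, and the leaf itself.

Answer: 0.0 : 8

Working:
  unify Int ~ Bool
  FAIL: mismatch Int ~ Bool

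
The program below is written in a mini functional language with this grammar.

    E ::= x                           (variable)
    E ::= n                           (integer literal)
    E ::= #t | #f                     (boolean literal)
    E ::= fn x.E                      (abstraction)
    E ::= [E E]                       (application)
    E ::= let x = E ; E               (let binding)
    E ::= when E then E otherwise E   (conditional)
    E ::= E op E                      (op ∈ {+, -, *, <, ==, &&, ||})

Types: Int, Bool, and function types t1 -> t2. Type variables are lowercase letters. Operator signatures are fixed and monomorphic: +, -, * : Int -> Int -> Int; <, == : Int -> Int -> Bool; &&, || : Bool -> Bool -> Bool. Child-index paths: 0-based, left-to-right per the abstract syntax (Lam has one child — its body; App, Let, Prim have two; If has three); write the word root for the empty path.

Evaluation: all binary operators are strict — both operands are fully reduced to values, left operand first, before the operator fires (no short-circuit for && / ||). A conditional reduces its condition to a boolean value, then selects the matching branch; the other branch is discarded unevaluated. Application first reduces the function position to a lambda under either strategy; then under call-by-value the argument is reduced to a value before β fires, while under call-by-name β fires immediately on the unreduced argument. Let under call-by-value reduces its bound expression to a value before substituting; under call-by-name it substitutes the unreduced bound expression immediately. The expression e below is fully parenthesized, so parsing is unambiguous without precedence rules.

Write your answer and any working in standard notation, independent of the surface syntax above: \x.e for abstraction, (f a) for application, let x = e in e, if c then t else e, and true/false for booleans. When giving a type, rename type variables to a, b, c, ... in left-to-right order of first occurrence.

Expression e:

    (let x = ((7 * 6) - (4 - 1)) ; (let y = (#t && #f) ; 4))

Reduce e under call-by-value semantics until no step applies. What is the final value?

Answer: 4

Working:
step 0: (let x = ((7 * 6) - (4 - 1)) in (let y = (true && false) in 4))
step 1: [delta@0.0] (let x = (42 - (4 - 1)) in (let y = (true && false) in 4))
step 2: [delta@0.1] (let x = (42 - 3) in (let y = (true && false) in 4))
step 3: [delta@0] (let x = 39 in (let y = (true && false) in 4))
step 4: [let@root] (let y = (true && false) in 4)
step 5: [delta@0] (let y = false in 4)
step 6: [let@root] 4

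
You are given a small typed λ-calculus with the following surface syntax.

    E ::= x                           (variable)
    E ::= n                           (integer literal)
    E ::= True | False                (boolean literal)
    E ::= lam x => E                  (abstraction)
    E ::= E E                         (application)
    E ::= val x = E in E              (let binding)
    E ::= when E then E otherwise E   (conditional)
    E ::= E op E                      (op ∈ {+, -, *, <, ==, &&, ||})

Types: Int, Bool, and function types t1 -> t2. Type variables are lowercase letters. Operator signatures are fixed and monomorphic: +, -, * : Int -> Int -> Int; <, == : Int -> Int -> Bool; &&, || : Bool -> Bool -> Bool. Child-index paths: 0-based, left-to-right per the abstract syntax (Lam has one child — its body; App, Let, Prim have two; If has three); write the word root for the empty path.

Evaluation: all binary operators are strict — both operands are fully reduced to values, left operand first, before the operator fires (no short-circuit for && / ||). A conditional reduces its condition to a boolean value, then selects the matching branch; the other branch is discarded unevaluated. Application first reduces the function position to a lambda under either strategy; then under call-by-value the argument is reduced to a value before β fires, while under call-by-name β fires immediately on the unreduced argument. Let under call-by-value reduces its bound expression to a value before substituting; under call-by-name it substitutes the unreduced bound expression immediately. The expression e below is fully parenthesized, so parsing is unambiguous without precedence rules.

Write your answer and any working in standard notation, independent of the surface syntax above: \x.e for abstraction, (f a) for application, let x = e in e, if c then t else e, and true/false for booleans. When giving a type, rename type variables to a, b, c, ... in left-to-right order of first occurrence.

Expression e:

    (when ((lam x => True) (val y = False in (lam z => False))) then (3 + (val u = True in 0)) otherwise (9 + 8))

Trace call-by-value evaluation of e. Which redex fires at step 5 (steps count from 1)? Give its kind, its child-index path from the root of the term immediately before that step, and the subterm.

Answer: delta at root : (3 + 0)

Derivation:
step 0: (if ((\x.true) (let y = false in (\z.false))) then (3 + (let u = true in 0)) else (9 + 8))
step 1: [let@0.1] (if ((\x.true) (\z.false)) then (3 + (let u = true in 0)) else (9 + 8))
step 2: [beta@0] (if true then (3 + (let u = true in 0)) else (9 + 8))
step 3: [if@root] (3 + (let u = true in 0))
step 4: [let@1] (3 + 0)
step 5: [delta@root] 3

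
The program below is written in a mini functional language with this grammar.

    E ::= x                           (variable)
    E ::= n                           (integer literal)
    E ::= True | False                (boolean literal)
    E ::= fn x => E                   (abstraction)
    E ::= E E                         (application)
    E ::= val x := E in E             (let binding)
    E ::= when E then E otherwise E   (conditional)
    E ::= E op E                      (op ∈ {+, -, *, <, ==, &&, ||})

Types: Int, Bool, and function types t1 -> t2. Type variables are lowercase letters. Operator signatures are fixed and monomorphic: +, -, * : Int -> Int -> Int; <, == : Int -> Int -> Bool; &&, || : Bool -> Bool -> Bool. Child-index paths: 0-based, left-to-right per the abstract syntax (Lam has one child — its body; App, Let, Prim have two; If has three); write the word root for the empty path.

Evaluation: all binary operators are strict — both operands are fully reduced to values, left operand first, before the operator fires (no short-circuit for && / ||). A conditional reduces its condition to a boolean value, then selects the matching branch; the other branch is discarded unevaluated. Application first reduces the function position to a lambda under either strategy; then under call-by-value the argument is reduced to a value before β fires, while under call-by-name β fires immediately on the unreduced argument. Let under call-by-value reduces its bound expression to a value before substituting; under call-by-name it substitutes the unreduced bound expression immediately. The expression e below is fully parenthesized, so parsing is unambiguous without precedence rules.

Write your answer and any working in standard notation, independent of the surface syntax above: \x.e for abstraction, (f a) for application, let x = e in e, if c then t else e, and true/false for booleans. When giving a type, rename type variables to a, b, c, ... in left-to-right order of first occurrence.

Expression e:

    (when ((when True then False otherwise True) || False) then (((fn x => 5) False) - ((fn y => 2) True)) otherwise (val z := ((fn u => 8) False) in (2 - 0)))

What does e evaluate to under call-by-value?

Working:
step 0: (if ((if true then false else true) || false) then (((\x.5) false) - ((\y.2) true)) else (let z = ((\u.8) false) in (2 - 0)))
step 1: [if@0.0] (if (false || false) then (((\x.5) false) - ((\y.2) true)) else (let z = ((\u.8) false) in (2 - 0)))
step 2: [delta@0] (if false then (((\x.5) false) - ((\y.2) true)) else (let z = ((\u.8) false) in (2 - 0)))
step 3: [if@root] (let z = ((\u.8) false) in (2 - 0))
step 4: [beta@0] (let z = 8 in (2 - 0))
step 5: [let@root] (2 - 0)
step 6: [delta@root] 2

Answer: 2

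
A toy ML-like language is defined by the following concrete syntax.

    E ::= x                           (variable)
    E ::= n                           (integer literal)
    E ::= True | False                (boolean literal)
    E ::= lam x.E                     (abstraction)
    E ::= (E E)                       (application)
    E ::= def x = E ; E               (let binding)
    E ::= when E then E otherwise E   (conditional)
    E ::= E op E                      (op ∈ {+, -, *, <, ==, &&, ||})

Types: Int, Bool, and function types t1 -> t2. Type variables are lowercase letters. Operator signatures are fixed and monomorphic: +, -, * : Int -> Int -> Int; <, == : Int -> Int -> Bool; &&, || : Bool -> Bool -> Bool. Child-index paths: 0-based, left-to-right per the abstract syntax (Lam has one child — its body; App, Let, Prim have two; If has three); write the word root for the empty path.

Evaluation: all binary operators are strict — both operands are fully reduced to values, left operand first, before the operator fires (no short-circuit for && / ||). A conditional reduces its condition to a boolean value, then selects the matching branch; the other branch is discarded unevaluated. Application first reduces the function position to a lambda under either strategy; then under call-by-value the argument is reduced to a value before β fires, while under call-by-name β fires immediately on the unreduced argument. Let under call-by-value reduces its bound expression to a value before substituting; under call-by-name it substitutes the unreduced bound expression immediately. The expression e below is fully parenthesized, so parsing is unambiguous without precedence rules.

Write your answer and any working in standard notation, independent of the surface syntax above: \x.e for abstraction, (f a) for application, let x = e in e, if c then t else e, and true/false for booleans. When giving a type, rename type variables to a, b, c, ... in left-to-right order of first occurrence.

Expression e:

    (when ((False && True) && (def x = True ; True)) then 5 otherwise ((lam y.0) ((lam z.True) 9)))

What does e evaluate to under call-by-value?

Answer: 0

Trace:
step 0: (if ((false && true) && (let x = true in true)) then 5 else ((\y.0) ((\z.true) 9)))
step 1: [delta@0.0] (if (false && (let x = true in true)) then 5 else ((\y.0) ((\z.true) 9)))
step 2: [let@0.1] (if (false && true) then 5 else ((\y.0) ((\z.true) 9)))
step 3: [delta@0] (if false then 5 else ((\y.0) ((\z.true) 9)))
step 4: [if@root] ((\y.0) ((\z.true) 9))
step 5: [beta@1] ((\y.0) true)
step 6: [beta@root] 0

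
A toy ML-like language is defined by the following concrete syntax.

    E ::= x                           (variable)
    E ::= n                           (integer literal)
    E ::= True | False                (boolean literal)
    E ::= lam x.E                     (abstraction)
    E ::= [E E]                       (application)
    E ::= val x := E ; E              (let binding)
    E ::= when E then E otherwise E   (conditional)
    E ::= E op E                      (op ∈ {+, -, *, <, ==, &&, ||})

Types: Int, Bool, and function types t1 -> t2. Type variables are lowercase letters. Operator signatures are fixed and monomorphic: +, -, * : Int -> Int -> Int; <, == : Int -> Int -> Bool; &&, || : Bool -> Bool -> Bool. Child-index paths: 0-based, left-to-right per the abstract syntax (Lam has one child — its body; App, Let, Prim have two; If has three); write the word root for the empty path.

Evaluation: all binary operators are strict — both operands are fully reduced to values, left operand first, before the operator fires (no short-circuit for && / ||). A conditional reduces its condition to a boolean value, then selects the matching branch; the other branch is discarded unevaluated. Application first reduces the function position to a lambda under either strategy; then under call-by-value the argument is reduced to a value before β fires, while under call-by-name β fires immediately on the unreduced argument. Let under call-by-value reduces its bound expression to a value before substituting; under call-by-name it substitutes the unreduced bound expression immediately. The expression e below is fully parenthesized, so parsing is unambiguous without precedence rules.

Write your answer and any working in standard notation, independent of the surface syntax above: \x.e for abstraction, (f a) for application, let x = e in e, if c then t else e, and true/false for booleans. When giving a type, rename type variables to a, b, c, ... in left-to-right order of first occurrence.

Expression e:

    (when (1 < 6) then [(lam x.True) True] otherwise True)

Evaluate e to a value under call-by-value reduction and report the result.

Answer: true

Derivation:
step 0: (if (1 < 6) then ((\x.true) true) else true)
step 1: [delta@0] (if true then ((\x.true) true) else true)
step 2: [if@root] ((\x.true) true)
step 3: [beta@root] true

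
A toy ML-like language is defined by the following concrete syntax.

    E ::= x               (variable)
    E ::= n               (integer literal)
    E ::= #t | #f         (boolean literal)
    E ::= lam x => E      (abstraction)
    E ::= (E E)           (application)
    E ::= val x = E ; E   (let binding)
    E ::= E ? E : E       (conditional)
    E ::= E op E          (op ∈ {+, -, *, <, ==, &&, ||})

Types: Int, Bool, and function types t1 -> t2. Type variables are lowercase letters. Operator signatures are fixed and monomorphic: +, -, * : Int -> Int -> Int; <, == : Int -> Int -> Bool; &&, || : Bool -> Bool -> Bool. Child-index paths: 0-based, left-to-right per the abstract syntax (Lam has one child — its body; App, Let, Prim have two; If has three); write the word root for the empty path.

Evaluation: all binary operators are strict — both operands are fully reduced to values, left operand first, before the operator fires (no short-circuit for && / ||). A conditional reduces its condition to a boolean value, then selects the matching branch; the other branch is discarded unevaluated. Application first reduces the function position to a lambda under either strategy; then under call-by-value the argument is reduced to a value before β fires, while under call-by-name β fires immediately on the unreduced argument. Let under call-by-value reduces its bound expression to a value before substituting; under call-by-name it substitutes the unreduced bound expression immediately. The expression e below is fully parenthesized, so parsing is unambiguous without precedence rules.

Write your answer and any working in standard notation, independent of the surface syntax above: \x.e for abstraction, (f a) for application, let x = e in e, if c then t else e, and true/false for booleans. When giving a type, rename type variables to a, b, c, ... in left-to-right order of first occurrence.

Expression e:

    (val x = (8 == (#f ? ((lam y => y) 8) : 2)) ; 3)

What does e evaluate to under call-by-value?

Derivation:
step 0: (let x = (8 == (if false then ((\y.y) 8) else 2)) in 3)
step 1: [if@0.1] (let x = (8 == 2) in 3)
step 2: [delta@0] (let x = false in 3)
step 3: [let@root] 3

Answer: 3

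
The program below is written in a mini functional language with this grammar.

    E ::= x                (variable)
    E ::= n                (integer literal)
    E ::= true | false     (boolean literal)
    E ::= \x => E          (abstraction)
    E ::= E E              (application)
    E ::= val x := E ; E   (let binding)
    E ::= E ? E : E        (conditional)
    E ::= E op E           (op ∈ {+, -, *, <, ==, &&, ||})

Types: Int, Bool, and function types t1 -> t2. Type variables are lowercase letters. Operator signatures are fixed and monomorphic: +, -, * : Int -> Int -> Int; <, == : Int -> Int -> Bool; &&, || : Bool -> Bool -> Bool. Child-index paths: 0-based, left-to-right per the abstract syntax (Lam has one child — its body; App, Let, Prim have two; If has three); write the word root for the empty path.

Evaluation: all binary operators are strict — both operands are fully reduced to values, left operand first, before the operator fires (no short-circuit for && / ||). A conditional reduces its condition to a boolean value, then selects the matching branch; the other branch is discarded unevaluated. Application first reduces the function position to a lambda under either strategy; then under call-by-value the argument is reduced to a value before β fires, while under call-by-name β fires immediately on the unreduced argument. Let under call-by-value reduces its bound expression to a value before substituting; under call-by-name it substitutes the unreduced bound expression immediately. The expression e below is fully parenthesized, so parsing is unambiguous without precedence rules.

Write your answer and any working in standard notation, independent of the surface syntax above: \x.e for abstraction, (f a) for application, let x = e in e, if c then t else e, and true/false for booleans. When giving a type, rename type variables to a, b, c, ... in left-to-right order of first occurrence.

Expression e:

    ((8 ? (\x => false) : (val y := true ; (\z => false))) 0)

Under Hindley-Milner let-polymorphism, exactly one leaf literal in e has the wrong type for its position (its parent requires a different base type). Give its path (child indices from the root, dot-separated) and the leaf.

Derivation:
  unify Int ~ Bool
  FAIL: mismatch Int ~ Bool

Answer: 0.0 : 8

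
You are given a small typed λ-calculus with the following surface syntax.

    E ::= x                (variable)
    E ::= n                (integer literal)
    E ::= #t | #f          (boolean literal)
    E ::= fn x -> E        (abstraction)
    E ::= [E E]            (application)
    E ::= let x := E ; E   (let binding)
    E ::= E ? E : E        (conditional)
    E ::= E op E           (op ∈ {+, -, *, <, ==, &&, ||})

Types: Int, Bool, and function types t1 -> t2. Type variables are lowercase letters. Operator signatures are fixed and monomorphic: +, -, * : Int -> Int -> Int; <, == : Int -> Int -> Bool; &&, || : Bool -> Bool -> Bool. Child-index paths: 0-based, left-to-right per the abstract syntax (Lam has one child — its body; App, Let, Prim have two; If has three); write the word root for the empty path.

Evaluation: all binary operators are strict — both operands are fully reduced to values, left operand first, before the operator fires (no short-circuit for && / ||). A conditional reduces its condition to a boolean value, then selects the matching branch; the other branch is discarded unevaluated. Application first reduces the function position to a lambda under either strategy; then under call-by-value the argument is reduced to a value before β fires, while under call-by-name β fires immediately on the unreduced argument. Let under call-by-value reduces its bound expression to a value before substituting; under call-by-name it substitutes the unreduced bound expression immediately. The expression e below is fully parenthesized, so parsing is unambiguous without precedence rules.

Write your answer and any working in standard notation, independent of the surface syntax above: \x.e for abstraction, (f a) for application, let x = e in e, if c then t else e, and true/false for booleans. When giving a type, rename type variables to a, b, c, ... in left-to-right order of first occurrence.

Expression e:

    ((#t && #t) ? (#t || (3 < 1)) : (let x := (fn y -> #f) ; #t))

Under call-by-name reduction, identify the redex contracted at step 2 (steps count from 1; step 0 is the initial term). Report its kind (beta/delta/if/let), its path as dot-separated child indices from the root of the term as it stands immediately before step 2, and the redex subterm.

Working:
step 0: (if (true && true) then (true || (3 < 1)) else (let x = (\y.false) in true))
step 1: [delta@0] (if true then (true || (3 < 1)) else (let x = (\y.false) in true))
step 2: [if@root] (true || (3 < 1))

Answer: if at root : (if true then (true || (3 < 1)) else (let x = (\y.false) in true))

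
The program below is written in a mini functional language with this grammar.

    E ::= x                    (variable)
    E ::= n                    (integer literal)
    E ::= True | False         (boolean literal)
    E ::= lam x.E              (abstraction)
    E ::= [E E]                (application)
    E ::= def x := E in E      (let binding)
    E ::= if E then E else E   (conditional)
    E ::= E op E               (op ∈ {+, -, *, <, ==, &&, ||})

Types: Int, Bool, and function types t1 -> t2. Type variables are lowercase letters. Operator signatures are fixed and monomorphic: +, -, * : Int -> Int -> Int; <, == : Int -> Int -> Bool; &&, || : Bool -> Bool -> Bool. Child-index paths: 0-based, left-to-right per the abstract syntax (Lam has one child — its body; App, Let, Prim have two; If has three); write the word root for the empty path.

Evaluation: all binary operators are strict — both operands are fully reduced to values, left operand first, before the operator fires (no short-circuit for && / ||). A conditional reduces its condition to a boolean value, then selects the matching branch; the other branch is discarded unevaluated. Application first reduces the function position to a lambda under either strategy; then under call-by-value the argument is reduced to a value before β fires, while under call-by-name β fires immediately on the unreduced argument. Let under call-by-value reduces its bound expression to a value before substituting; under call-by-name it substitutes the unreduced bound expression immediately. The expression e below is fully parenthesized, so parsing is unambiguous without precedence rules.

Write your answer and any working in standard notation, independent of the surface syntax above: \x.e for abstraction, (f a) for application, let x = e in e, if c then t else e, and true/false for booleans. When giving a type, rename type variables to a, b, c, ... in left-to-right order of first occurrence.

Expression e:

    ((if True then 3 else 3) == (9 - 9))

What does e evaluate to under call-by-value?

Derivation:
step 0: ((if true then 3 else 3) == (9 - 9))
step 1: [if@0] (3 == (9 - 9))
step 2: [delta@1] (3 == 0)
step 3: [delta@root] false

Answer: false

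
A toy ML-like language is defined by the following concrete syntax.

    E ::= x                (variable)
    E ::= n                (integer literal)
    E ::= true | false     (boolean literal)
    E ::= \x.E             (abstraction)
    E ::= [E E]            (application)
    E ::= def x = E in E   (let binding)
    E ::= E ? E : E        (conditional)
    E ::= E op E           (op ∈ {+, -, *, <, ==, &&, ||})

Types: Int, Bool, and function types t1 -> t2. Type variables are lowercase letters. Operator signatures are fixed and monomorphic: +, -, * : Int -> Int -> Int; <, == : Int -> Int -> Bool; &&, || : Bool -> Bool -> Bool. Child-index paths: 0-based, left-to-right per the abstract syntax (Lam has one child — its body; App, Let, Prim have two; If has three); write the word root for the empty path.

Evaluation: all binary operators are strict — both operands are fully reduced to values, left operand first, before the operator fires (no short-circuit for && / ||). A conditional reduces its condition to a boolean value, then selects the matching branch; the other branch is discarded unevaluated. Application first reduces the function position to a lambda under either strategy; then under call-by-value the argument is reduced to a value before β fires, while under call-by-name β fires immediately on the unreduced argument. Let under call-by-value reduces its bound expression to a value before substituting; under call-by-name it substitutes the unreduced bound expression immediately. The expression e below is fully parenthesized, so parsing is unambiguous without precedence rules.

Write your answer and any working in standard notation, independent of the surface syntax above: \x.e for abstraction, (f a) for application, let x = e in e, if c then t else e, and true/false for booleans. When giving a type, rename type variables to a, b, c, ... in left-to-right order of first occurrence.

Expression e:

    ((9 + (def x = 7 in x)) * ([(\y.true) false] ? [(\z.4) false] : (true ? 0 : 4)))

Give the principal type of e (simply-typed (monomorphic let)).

Answer: Int

Trace:
  unify Int ~ Int
let x : Int
x : Int
  unify Int ~ Int
  unify Int ~ Int
\y._ : a -> Bool
  unify a -> Bool ~ Bool -> b
  unify a ~ Bool
  unify Bool ~ b
_ _ : Bool
  unify Bool ~ Bool
\z._ : c -> Int
  unify c -> Int ~ Bool -> d
  unify c ~ Bool
  unify Int ~ d
_ _ : Int
  unify Bool ~ Bool
  unify Int ~ Int
  unify Int ~ Int
  unify Int ~ Int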